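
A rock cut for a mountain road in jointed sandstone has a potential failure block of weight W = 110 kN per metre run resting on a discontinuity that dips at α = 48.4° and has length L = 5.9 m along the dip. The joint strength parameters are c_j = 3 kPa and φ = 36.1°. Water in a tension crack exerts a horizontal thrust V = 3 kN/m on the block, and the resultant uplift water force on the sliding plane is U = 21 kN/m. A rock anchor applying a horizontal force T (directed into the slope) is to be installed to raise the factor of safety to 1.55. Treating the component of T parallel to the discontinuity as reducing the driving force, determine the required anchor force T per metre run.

Resolving forces along and normal to the sliding plane, with the horizontal anchor force T adding T·sinα to the effective normal force and T·cosα acting up the plane against the driving force:
FS = [c_jL + (W cosα − U − V sinα + T sinα) tanφ] / [W sinα + V cosα − T cosα]
Without the anchor: N' = 49.8 kN/m, driving T_d = 84.2 kN/m, resisting R = 3·5.9 + 49.8·tan36.1° = 54.0 kN/m, FS = 0.64.
Setting FS = 1.55 and solving for T:
1.55·(84.2 − T cos48.4°) = 54.0 + T sin48.4°·tan36.1°
T·(sin48.4°·tan36.1° + 1.55·cos48.4°) = 1.55·84.2 − 54.0
T·(0.7478·0.7292 + 1.55·0.6639) = 130.6 − 54.0 = 76.6
T·1.5744 = 76.6
T = 48.6 kN/m

T = 49 kN/m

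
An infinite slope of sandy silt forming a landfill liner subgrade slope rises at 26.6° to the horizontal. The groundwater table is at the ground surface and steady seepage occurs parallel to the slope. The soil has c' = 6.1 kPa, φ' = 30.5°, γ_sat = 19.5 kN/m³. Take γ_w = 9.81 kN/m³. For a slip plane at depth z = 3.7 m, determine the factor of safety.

FS = 0.80

With seepage parallel to the slope and the water table at the surface, the effective normal stress on the slip plane uses the buoyant unit weight γ' = γ_sat − γ_w while the driving shear stress uses γ_sat:
FS = [c' + γ' z cos²β tanφ'] / [γ_sat z sinβ cosβ]
γ' = 19.5 − 9.81 = 9.69 kN/m³
Numerator = 6.1 + 9.69·3.7·cos²26.6°·tan30.5° = 6.1 + 9.69·3.7·0.7995·0.5890 = 22.985 kPa
Denominator = 19.5·3.7·sin26.6°·cos26.6° = 19.5·3.7·0.4478·0.8942 = 28.886 kPa
FS = 22.985 / 28.886 = 0.796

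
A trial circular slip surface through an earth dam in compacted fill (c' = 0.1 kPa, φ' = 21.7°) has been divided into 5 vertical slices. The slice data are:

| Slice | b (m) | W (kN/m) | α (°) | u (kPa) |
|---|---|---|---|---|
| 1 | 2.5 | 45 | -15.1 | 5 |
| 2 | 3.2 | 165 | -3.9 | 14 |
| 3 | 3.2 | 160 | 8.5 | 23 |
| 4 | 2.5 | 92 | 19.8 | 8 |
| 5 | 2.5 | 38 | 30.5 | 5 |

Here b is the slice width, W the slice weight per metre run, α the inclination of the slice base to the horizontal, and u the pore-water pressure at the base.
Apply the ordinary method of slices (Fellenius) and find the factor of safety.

FS = 2.50

Ordinary method of slices: FS = Σ[c'·Δl_i + (W_i cosα_i − u_i·Δl_i)·tanφ'] / Σ W_i sinα_i, with Δl_i = b_i / cosα_i.
Slice 1: Δl = 2.5/cos(-15.1°) = 2.589 m; N'_1 = 45·cos(-15.1°) − 5·2.589 = 30.5; c'Δl = 0.26; W sinα = -11.7
Slice 2: Δl = 3.2/cos(-3.9°) = 3.207 m; N'_2 = 165·cos(-3.9°) − 14·3.207 = 119.7; c'Δl = 0.32; W sinα = -11.2
Slice 3: Δl = 3.2/cos8.5° = 3.236 m; N'_3 = 160·cos8.5° − 23·3.236 = 83.8; c'Δl = 0.32; W sinα = 23.6
Slice 4: Δl = 2.5/cos19.8° = 2.657 m; N'_4 = 92·cos19.8° − 8·2.657 = 65.3; c'Δl = 0.27; W sinα = 31.2
Slice 5: Δl = 2.5/cos30.5° = 2.901 m; N'_5 = 38·cos30.5° − 5·2.901 = 18.2; c'Δl = 0.29; W sinα = 19.3
Σc'Δl = 1.5 kN/m; ΣN' = 317.6 kN/m; ΣW sinα = 51.2 kN/m
Resisting = 1.5 + 317.6·tan21.7° = 1.5 + 126.4 = 127.8 kN/m
FS = 127.8 / 51.2 = 2.499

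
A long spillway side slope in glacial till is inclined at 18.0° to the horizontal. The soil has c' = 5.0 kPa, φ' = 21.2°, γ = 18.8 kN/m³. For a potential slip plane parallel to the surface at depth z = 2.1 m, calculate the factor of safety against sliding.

FS = 1.62

For an infinite slope with a slip plane parallel to the surface (no pore pressure): FS = [c' + γz cos²β tanφ'] / [γz sinβ cosβ].
γz = 18.8·2.1 = 39.48 kN/m²
Numerator = 5.0 + 39.48·cos²18.0°·tan21.2° = 5.0 + 39.48·0.9045·0.3879 = 18.851 kPa
Denominator = 39.48·sin18.0°·cos18.0° = 39.48·0.3090·0.9511 = 11.603 kPa
FS = 18.851 / 11.603 = 1.625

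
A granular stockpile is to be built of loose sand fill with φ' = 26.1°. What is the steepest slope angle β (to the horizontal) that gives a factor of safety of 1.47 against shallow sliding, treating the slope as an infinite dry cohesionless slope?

For an infinite dry cohesionless slope FS = tanφ'/tanβ, so tanβ = tanφ' / FS.
tanβ = tan26.1° / 1.47 = 0.4899 / 1.47 = 0.3333
β = arctan(0.3333) = 18.43°

β = 18.4°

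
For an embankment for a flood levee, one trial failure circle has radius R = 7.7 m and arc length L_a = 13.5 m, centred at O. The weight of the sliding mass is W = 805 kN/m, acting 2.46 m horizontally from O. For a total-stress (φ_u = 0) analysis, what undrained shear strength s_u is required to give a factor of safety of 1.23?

s_u = 23.4 kPa

FS = s_u·L_a·R / (W·d), so s_u = FS·W·d / (L_a·R).
s_u = 1.23·805·2.46 / (13.50·7.7) = 2435.8 / 103.95 = 23.43 kPa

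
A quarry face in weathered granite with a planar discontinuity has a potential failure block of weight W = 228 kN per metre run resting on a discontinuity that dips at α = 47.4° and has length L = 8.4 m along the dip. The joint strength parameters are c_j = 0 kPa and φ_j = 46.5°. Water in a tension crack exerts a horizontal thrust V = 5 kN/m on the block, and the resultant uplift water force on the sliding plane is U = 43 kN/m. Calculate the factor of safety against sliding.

Resolving the block weight along and normal to the plane and applying the Mohr–Coulomb strength on the joint:
N' = W cosα − U − V sinα = 228·cos47.4° − 43 − 5·sin47.4° = 107.6 kN/m
Driving force T = W sinα + V cosα = 228·sin47.4° + 5·cos47.4° = 171.2 kN/m
Resisting force R = c_j·L + N'·tanφ_j = 0·8.4 + 107.6·tan46.5° = 0.0 + 113.4 = 113.4 kN/m
FS = R / T = 113.4 / 171.2 = 0.663

FS = 0.66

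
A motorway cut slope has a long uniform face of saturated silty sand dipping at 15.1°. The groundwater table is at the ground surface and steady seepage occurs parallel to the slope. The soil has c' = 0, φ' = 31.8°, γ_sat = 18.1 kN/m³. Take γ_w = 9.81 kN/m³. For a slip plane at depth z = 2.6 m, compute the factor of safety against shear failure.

With seepage parallel to the slope and the water table at the surface, the effective normal stress on the slip plane uses the buoyant unit weight γ' = γ_sat − γ_w while the driving shear stress uses γ_sat:
FS = [c' + γ' z cos²β tanφ'] / [γ_sat z sinβ cosβ]
(For c' = 0 this reduces to FS = (γ'/γ_sat)·tanφ'/tanβ.)
γ' = 18.1 − 9.81 = 8.29 kN/m³
Numerator = 0.0 + 8.29·2.6·cos²15.1°·tan31.8° = 0.0 + 8.29·2.6·0.9321·0.6200 = 12.457 kPa
Denominator = 18.1·2.6·sin15.1°·cos15.1° = 18.1·2.6·0.2605·0.9655 = 11.836 kPa
FS = 12.457 / 11.836 = 1.052

FS = 1.05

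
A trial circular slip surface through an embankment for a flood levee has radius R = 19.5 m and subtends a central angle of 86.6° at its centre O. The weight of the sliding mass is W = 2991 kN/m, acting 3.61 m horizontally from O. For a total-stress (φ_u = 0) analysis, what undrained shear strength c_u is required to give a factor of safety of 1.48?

c_u = 27.8 kPa

FS = c_u·L_a·R / (W·d), so c_u = FS·W·d / (L_a·R).
Arc length L_a = R·θ = 19.5·(86.6°·π/180) = 19.5·1.5115 = 29.47 m
c_u = 1.48·2991·3.61 / (29.47·19.5) = 15980.3 / 574.73 = 27.80 kPa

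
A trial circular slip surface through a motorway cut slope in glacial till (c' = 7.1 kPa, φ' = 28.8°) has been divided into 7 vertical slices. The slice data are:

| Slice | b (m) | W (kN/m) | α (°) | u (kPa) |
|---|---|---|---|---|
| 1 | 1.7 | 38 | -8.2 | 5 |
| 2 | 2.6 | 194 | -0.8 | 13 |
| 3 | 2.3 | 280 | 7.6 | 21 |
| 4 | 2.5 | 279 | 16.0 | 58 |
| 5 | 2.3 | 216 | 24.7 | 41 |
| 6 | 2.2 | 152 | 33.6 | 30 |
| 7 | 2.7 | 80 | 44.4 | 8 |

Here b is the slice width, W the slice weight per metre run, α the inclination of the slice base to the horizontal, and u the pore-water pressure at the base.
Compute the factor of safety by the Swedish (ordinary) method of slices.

FS = 1.53

Ordinary method of slices: FS = Σ[c'·Δl_i + (W_i cosα_i − u_i·Δl_i)·tanφ'] / Σ W_i sinα_i, with Δl_i = b_i / cosα_i.
Slice 1: Δl = 1.7/cos(-8.2°) = 1.718 m; N'_1 = 38·cos(-8.2°) − 5·1.718 = 29.0; c'Δl = 12.19; W sinα = -5.4
Slice 2: Δl = 2.6/cos(-0.8°) = 2.600 m; N'_2 = 194·cos(-0.8°) − 13·2.600 = 160.2; c'Δl = 18.46; W sinα = -2.7
Slice 3: Δl = 2.3/cos7.6° = 2.320 m; N'_3 = 280·cos7.6° − 21·2.320 = 228.8; c'Δl = 16.47; W sinα = 37.0
Slice 4: Δl = 2.5/cos16.0° = 2.601 m; N'_4 = 279·cos16.0° − 58·2.601 = 117.3; c'Δl = 18.47; W sinα = 76.9
Slice 5: Δl = 2.3/cos24.7° = 2.532 m; N'_5 = 216·cos24.7° − 41·2.532 = 92.4; c'Δl = 17.97; W sinα = 90.3
Slice 6: Δl = 2.2/cos33.6° = 2.641 m; N'_6 = 152·cos33.6° − 30·2.641 = 47.4; c'Δl = 18.75; W sinα = 84.1
Slice 7: Δl = 2.7/cos44.4° = 3.779 m; N'_7 = 80·cos44.4° − 8·3.779 = 26.9; c'Δl = 26.83; W sinα = 56.0
Σc'Δl = 129.2 kN/m; ΣN' = 702.1 kN/m; ΣW sinα = 336.2 kN/m
Resisting = 129.2 + 702.1·tan28.8° = 129.2 + 386.0 = 515.1 kN/m
FS = 515.1 / 336.2 = 1.532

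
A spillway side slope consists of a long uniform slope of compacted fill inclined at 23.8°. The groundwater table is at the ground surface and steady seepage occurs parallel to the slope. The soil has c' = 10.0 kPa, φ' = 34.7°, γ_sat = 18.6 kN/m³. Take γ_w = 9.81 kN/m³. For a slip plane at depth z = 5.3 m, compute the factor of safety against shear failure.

FS = 1.02

With seepage parallel to the slope and the water table at the surface, the effective normal stress on the slip plane uses the buoyant unit weight γ' = γ_sat − γ_w while the driving shear stress uses γ_sat:
FS = [c' + γ' z cos²β tanφ'] / [γ_sat z sinβ cosβ]
γ' = 18.6 − 9.81 = 8.79 kN/m³
Numerator = 10.0 + 8.79·5.3·cos²23.8°·tan34.7° = 10.0 + 8.79·5.3·0.8372·0.6924 = 37.005 kPa
Denominator = 18.6·5.3·sin23.8°·cos23.8° = 18.6·5.3·0.4035·0.9150 = 36.398 kPa
FS = 37.005 / 36.398 = 1.017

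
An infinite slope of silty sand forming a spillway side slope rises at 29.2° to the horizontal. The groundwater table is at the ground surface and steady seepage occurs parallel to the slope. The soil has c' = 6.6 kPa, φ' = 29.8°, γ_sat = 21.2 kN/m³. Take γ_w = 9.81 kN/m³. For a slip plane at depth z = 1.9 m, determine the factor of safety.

With seepage parallel to the slope and the water table at the surface, the effective normal stress on the slip plane uses the buoyant unit weight γ' = γ_sat − γ_w while the driving shear stress uses γ_sat:
FS = [c' + γ' z cos²β tanφ'] / [γ_sat z sinβ cosβ]
γ' = 21.2 − 9.81 = 11.39 kN/m³
Numerator = 6.6 + 11.39·1.9·cos²29.2°·tan29.8° = 6.6 + 11.39·1.9·0.7620·0.5727 = 16.044 kPa
Denominator = 21.2·1.9·sin29.2°·cos29.2° = 21.2·1.9·0.4879·0.8729 = 17.154 kPa
FS = 16.044 / 17.154 = 0.935

FS = 0.94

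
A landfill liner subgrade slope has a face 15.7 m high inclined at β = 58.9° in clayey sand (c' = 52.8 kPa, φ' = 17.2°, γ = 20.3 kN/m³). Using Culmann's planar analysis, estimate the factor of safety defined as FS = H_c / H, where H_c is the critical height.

FS = 2.14

H_c = (4c'/γ) · sinβ cosφ' / [1 − cos(β − φ')]
    = (4·52.8/20.3) · sin58.9°·cos17.2° / [1 − cos41.7°]
    = 10.404 · 0.8180 / 0.2534 = 33.59 m
FS = H_c / H = 33.59 / 15.7 = 2.139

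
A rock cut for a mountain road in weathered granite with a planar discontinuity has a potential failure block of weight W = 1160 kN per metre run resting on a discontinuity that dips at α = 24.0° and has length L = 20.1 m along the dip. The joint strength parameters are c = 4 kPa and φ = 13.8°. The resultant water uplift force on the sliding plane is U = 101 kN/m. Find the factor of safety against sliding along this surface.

FS = 0.67

Resolving the block weight along and normal to the plane and applying the Mohr–Coulomb strength on the joint:
N' = W cosα − U = 1160·cos24.0° − 101 = 958.7 kN/m
Driving force T = W sinα = 1160·sin24.0° = 471.8 kN/m
Resisting force R = c·L + N'·tanφ = 4·20.1 + 958.7·tan13.8° = 80.4 + 235.5 = 315.9 kN/m
FS = R / T = 315.9 / 471.8 = 0.670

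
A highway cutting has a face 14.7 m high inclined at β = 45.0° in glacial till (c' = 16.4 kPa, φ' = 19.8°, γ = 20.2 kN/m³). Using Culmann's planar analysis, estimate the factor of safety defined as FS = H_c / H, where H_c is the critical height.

FS = 1.54

H_c = (4c'/γ) · sinβ cosφ' / [1 − cos(β − φ')]
    = (4·16.4/20.2) · sin45.0°·cos19.8° / [1 − cos25.2°]
    = 3.248 · 0.6653 / 0.0952 = 22.70 m
FS = H_c / H = 22.70 / 14.7 = 1.544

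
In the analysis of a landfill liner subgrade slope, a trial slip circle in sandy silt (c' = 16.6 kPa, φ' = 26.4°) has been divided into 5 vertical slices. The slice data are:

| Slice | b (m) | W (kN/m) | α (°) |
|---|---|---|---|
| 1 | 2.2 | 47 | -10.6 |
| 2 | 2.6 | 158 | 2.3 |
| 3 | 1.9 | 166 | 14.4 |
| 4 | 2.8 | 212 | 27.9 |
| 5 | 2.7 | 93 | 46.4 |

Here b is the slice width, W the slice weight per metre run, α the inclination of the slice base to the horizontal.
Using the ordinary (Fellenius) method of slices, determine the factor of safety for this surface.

Ordinary method of slices: FS = Σ[c'·Δl_i + (W_i cosα_i)·tanφ'] / Σ W_i sinα_i, with Δl_i = b_i / cosα_i.
Slice 1: Δl = 2.2/cos(-10.6°) = 2.238 m; N'_1 = 47·cos(-10.6°) = 46.2; c'Δl = 37.15; W sinα = -8.6
Slice 2: Δl = 2.6/cos2.3° = 2.602 m; N'_2 = 158·cos2.3° = 157.9; c'Δl = 43.19; W sinα = 6.3
Slice 3: Δl = 1.9/cos14.4° = 1.962 m; N'_3 = 166·cos14.4° = 160.8; c'Δl = 32.56; W sinα = 41.3
Slice 4: Δl = 2.8/cos27.9° = 3.168 m; N'_4 = 212·cos27.9° = 187.4; c'Δl = 52.59; W sinα = 99.2
Slice 5: Δl = 2.7/cos46.4° = 3.915 m; N'_5 = 93·cos46.4° = 64.1; c'Δl = 64.99; W sinα = 67.3
Σc'Δl = 230.5 kN/m; ΣN' = 616.3 kN/m; ΣW sinα = 205.5 kN/m
Resisting = 230.5 + 616.3·tan26.4° = 230.5 + 306.0 = 536.5 kN/m
FS = 536.5 / 205.5 = 2.610

FS = 2.61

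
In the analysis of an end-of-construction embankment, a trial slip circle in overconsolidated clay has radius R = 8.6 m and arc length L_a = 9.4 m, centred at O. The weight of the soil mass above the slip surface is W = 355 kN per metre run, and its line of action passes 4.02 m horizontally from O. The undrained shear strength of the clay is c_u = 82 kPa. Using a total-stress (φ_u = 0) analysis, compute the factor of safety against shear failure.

Taking moments about the centre O, the resisting moment is provided by the undrained shear strength acting along the arc:
M_R = c_u·L_a·R = 82·9.40·8.6 = 6628.9 kN·m/m
M_D = W·d = 355·4.02 = 1427.1 kN·m/m
FS = M_R / M_D = 6628.9 / 1427.1 = 4.645

FS = 4.65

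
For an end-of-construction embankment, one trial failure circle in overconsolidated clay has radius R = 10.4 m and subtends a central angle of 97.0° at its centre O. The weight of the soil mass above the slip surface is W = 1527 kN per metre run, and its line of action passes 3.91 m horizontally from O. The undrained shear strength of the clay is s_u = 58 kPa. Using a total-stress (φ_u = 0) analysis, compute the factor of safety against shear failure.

Taking moments about the centre O, the resisting moment is provided by the undrained shear strength acting along the arc:
Arc length L_a = R·θ = 10.4·(97.0°·π/180) = 10.4·1.6930 = 17.61 m
M_R = s_u·L_a·R = 58·17.61·10.4 = 10620.5 kN·m/m
M_D = W·d = 1527·3.91 = 5970.6 kN·m/m
FS = M_R / M_D = 10620.5 / 5970.6 = 1.779

FS = 1.78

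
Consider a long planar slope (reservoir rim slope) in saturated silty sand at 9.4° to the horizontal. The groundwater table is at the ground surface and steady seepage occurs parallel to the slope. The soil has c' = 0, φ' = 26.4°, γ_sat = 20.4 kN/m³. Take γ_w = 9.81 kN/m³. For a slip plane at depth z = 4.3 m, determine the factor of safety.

FS = 1.56

With seepage parallel to the slope and the water table at the surface, the effective normal stress on the slip plane uses the buoyant unit weight γ' = γ_sat − γ_w while the driving shear stress uses γ_sat:
FS = [c' + γ' z cos²β tanφ'] / [γ_sat z sinβ cosβ]
(For c' = 0 this reduces to FS = (γ'/γ_sat)·tanφ'/tanβ.)
γ' = 20.4 − 9.81 = 10.59 kN/m³
Numerator = 0.0 + 10.59·4.3·cos²9.4°·tan26.4° = 0.0 + 10.59·4.3·0.9733·0.4964 = 22.002 kPa
Denominator = 20.4·4.3·sin9.4°·cos9.4° = 20.4·4.3·0.1633·0.9866 = 14.135 kPa
FS = 22.002 / 14.135 = 1.557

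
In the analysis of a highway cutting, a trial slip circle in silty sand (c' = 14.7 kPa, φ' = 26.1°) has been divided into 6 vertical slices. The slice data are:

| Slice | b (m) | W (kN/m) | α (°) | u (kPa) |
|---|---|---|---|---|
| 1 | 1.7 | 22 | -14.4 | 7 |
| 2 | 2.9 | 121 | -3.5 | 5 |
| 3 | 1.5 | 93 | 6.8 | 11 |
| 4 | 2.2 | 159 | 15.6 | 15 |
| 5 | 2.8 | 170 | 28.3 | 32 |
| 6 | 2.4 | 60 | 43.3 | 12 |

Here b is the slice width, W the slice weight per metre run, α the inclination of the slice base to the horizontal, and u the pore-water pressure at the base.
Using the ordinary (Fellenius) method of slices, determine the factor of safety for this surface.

Ordinary method of slices: FS = Σ[c'·Δl_i + (W_i cosα_i − u_i·Δl_i)·tanφ'] / Σ W_i sinα_i, with Δl_i = b_i / cosα_i.
Slice 1: Δl = 1.7/cos(-14.4°) = 1.755 m; N'_1 = 22·cos(-14.4°) − 7·1.755 = 9.0; c'Δl = 25.80; W sinα = -5.5
Slice 2: Δl = 2.9/cos(-3.5°) = 2.905 m; N'_2 = 121·cos(-3.5°) − 5·2.905 = 106.2; c'Δl = 42.71; W sinα = -7.4
Slice 3: Δl = 1.5/cos6.8° = 1.511 m; N'_3 = 93·cos6.8° − 11·1.511 = 75.7; c'Δl = 22.21; W sinα = 11.0
Slice 4: Δl = 2.2/cos15.6° = 2.284 m; N'_4 = 159·cos15.6° − 15·2.284 = 118.9; c'Δl = 33.58; W sinα = 42.8
Slice 5: Δl = 2.8/cos28.3° = 3.180 m; N'_5 = 170·cos28.3° − 32·3.180 = 47.9; c'Δl = 46.75; W sinα = 80.6
Slice 6: Δl = 2.4/cos43.3° = 3.298 m; N'_6 = 60·cos43.3° − 12·3.298 = 4.1; c'Δl = 48.48; W sinα = 41.1
Σc'Δl = 219.5 kN/m; ΣN' = 361.9 kN/m; ΣW sinα = 162.7 kN/m
Resisting = 219.5 + 361.9·tan26.1° = 219.5 + 177.3 = 396.8 kN/m
FS = 396.8 / 162.7 = 2.440

FS = 2.44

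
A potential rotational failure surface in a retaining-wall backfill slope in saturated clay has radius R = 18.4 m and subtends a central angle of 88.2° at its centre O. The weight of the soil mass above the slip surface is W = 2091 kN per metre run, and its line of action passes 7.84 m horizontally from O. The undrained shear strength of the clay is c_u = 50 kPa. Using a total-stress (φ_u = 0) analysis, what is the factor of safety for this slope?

FS = 1.59

Taking moments about the centre O, the resisting moment is provided by the undrained shear strength acting along the arc:
Arc length L_a = R·θ = 18.4·(88.2°·π/180) = 18.4·1.5394 = 28.32 m
M_R = c_u·L_a·R = 50·28.32·18.4 = 26058.6 kN·m/m
M_D = W·d = 2091·7.84 = 16393.4 kN·m/m
FS = M_R / M_D = 26058.6 / 16393.4 = 1.590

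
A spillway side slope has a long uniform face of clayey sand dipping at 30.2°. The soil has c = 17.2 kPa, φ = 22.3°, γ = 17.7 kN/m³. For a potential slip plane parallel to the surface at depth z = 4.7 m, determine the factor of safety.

For an infinite slope with a slip plane parallel to the surface (no pore pressure): FS = [c + γz cos²β tanφ] / [γz sinβ cosβ].
γz = 17.7·4.7 = 83.19 kN/m²
Numerator = 17.2 + 83.19·cos²30.2°·tan22.3° = 17.2 + 83.19·0.7470·0.4101 = 42.686 kPa
Denominator = 83.19·sin30.2°·cos30.2° = 83.19·0.5030·0.8643 = 36.167 kPa
FS = 42.686 / 36.167 = 1.180

FS = 1.18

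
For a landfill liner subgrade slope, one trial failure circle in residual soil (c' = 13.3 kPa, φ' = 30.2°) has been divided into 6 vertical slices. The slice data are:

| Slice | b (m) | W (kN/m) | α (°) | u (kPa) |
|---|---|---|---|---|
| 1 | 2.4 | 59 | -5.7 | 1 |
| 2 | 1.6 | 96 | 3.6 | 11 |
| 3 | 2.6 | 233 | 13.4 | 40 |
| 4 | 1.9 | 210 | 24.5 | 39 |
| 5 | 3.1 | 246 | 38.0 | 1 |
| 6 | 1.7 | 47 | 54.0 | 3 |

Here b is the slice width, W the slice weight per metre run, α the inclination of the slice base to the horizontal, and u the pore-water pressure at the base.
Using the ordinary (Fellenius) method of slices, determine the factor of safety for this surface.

Ordinary method of slices: FS = Σ[c'·Δl_i + (W_i cosα_i − u_i·Δl_i)·tanφ'] / Σ W_i sinα_i, with Δl_i = b_i / cosα_i.
Slice 1: Δl = 2.4/cos(-5.7°) = 2.412 m; N'_1 = 59·cos(-5.7°) − 1·2.412 = 56.3; c'Δl = 32.08; W sinα = -5.9
Slice 2: Δl = 1.6/cos3.6° = 1.603 m; N'_2 = 96·cos3.6° − 11·1.603 = 78.2; c'Δl = 21.32; W sinα = 6.0
Slice 3: Δl = 2.6/cos13.4° = 2.673 m; N'_3 = 233·cos13.4° − 40·2.673 = 119.7; c'Δl = 35.55; W sinα = 54.0
Slice 4: Δl = 1.9/cos24.5° = 2.088 m; N'_4 = 210·cos24.5° − 39·2.088 = 109.7; c'Δl = 27.77; W sinα = 87.1
Slice 5: Δl = 3.1/cos38.0° = 3.934 m; N'_5 = 246·cos38.0° − 1·3.934 = 189.9; c'Δl = 52.32; W sinα = 151.5
Slice 6: Δl = 1.7/cos54.0° = 2.892 m; N'_6 = 47·cos54.0° − 3·2.892 = 18.9; c'Δl = 38.47; W sinα = 38.0
Σc'Δl = 207.5 kN/m; ΣN' = 572.7 kN/m; ΣW sinα = 330.7 kN/m
Resisting = 207.5 + 572.7·tan30.2° = 207.5 + 333.3 = 540.9 kN/m
FS = 540.9 / 330.7 = 1.635

FS = 1.64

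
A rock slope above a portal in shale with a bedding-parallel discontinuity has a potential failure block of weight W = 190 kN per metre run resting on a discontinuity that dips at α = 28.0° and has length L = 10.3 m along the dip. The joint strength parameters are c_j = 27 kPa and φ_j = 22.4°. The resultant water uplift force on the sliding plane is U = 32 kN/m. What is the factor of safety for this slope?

Resolving the block weight along and normal to the plane and applying the Mohr–Coulomb strength on the joint:
N' = W cosα − U = 190·cos28.0° − 32 = 135.8 kN/m
Driving force T = W sinα = 190·sin28.0° = 89.2 kN/m
Resisting force R = c_j·L + N'·tanφ_j = 27·10.3 + 135.8·tan22.4° = 278.1 + 56.0 = 334.1 kN/m
FS = R / T = 334.1 / 89.2 = 3.745

FS = 3.75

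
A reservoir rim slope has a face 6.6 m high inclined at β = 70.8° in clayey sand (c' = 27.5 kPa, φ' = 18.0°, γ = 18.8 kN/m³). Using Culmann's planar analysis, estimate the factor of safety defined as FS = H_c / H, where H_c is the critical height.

H_c = (4c'/γ) · sinβ cosφ' / [1 − cos(β − φ')]
    = (4·27.5/18.8) · sin70.8°·cos18.0° / [1 − cos52.8°]
    = 5.851 · 0.8982 / 0.3954 = 13.29 m
FS = H_c / H = 13.29 / 6.6 = 2.014

FS = 2.01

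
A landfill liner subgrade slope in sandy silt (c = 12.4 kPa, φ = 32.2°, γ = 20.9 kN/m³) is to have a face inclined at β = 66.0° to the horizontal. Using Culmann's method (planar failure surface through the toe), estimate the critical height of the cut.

H_c = 10.85 m

Culmann's analysis gives the critical failure plane at α_cr = (β + φ)/2 = (66.0 + 32.2)/2 = 49.1°, and the critical height
H_c = (4c/γ) · sinβ cosφ / [1 − cos(β − φ)]
    = (4·12.4/20.9) · sin66.0°·cos32.2° / [1 − cos(33.8°)]
    = 2.373 · 0.9135·0.8462 / [1 − 0.8310]
    = 2.373 · 0.7730 / 0.1690
    = 10.85 m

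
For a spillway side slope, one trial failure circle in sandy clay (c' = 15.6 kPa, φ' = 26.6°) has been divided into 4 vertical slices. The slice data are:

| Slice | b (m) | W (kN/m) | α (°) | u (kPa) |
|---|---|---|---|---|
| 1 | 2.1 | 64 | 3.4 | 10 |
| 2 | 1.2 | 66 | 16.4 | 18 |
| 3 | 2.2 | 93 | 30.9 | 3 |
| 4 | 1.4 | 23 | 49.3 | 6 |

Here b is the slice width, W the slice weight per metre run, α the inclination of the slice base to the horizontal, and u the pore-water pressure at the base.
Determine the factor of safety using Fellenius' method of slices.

FS = 2.34

Ordinary method of slices: FS = Σ[c'·Δl_i + (W_i cosα_i − u_i·Δl_i)·tanφ'] / Σ W_i sinα_i, with Δl_i = b_i / cosα_i.
Slice 1: Δl = 2.1/cos3.4° = 2.104 m; N'_1 = 64·cos3.4° − 10·2.104 = 42.9; c'Δl = 32.82; W sinα = 3.8
Slice 2: Δl = 1.2/cos16.4° = 1.251 m; N'_2 = 66·cos16.4° − 18·1.251 = 40.8; c'Δl = 19.51; W sinα = 18.6
Slice 3: Δl = 2.2/cos30.9° = 2.564 m; N'_3 = 93·cos30.9° − 3·2.564 = 72.1; c'Δl = 40.00; W sinα = 47.8
Slice 4: Δl = 1.4/cos49.3° = 2.147 m; N'_4 = 23·cos49.3° − 6·2.147 = 2.1; c'Δl = 33.49; W sinα = 17.4
Σc'Δl = 125.8 kN/m; ΣN' = 157.9 kN/m; ΣW sinα = 87.6 kN/m
Resisting = 125.8 + 157.9·tan26.6° = 125.8 + 79.1 = 204.9 kN/m
FS = 204.9 / 87.6 = 2.338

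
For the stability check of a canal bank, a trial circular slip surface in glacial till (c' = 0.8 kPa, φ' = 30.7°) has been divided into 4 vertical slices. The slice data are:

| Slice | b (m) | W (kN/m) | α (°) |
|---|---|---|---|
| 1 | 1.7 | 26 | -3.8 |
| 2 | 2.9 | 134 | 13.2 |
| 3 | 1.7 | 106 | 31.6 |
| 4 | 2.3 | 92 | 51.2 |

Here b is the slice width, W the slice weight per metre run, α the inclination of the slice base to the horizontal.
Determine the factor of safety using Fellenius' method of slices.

FS = 1.21

Ordinary method of slices: FS = Σ[c'·Δl_i + (W_i cosα_i)·tanφ'] / Σ W_i sinα_i, with Δl_i = b_i / cosα_i.
Slice 1: Δl = 1.7/cos(-3.8°) = 1.704 m; N'_1 = 26·cos(-3.8°) = 25.9; c'Δl = 1.36; W sinα = -1.7
Slice 2: Δl = 2.9/cos13.2° = 2.979 m; N'_2 = 134·cos13.2° = 130.5; c'Δl = 2.38; W sinα = 30.6
Slice 3: Δl = 1.7/cos31.6° = 1.996 m; N'_3 = 106·cos31.6° = 90.3; c'Δl = 1.60; W sinα = 55.5
Slice 4: Δl = 2.3/cos51.2° = 3.671 m; N'_4 = 92·cos51.2° = 57.6; c'Δl = 2.94; W sinα = 71.7
Σc'Δl = 8.3 kN/m; ΣN' = 304.3 kN/m; ΣW sinα = 156.1 kN/m
Resisting = 8.3 + 304.3·tan30.7° = 8.3 + 180.7 = 189.0 kN/m
FS = 189.0 / 156.1 = 1.210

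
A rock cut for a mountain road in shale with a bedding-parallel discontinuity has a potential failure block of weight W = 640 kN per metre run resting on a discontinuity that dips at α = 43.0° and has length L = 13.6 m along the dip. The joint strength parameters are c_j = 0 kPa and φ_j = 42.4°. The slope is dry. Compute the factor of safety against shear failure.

FS = 0.98

Resolving the block weight along and normal to the plane and applying the Mohr–Coulomb strength on the joint:
N' = W cosα = 640·cos43.0° = 468.1 kN/m
Driving force T = W sinα = 640·sin43.0° = 436.5 kN/m
Resisting force R = c_j·L + N'·tanφ_j = 0·13.6 + 468.1·tan42.4° = 0.0 + 427.4 = 427.4 kN/m
FS = R / T = 427.4 / 436.5 = 0.979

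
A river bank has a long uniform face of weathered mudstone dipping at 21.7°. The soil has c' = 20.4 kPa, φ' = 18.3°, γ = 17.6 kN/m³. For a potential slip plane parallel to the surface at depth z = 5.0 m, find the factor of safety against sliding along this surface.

For an infinite slope with a slip plane parallel to the surface (no pore pressure): FS = [c' + γz cos²β tanφ'] / [γz sinβ cosβ].
γz = 17.6·5.0 = 88.00 kN/m²
Numerator = 20.4 + 88.00·cos²21.7°·tan18.3° = 20.4 + 88.00·0.8633·0.3307 = 45.524 kPa
Denominator = 88.00·sin21.7°·cos21.7° = 88.00·0.3697·0.9291 = 30.232 kPa
FS = 45.524 / 30.232 = 1.506

FS = 1.51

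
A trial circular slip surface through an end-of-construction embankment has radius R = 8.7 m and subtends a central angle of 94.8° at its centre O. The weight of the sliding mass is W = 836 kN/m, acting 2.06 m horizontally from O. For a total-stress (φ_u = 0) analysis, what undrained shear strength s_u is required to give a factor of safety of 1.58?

s_u = 21.7 kPa

FS = s_u·L_a·R / (W·d), so s_u = FS·W·d / (L_a·R).
Arc length L_a = R·θ = 8.7·(94.8°·π/180) = 8.7·1.6546 = 14.39 m
s_u = 1.58·836·2.06 / (14.39·8.7) = 2721.0 / 125.23 = 21.73 kPa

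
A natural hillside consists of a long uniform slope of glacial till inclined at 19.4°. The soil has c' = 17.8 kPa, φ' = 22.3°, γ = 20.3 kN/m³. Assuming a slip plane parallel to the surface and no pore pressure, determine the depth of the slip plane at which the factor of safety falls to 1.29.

Setting FS = 1.29 in FS = [c' + γz cos²β tanφ'] / [γz sinβ cosβ] and solving for z:
z = c' / [γ cosβ (FS·sinβ − cosβ·tanφ')]
  = 17.8 / [20.3·cos19.4°·(1.29·sin19.4° − cos19.4°·tan22.3°)]
  = 17.8 / [20.3·0.9432·(1.29·0.3322 − 0.9432·0.4101)]
  = 17.8 / 0.7974 = 22.323 m

z = 22.32 m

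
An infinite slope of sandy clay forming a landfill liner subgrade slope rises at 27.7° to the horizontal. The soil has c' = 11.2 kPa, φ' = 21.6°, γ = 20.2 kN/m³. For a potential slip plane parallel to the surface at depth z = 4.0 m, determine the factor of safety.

FS = 1.09

For an infinite slope with a slip plane parallel to the surface (no pore pressure): FS = [c' + γz cos²β tanφ'] / [γz sinβ cosβ].
γz = 20.2·4.0 = 80.80 kN/m²
Numerator = 11.2 + 80.80·cos²27.7°·tan21.6° = 11.2 + 80.80·0.7839·0.3959 = 36.278 kPa
Denominator = 80.80·sin27.7°·cos27.7° = 80.80·0.4648·0.8854 = 33.255 kPa
FS = 36.278 / 33.255 = 1.091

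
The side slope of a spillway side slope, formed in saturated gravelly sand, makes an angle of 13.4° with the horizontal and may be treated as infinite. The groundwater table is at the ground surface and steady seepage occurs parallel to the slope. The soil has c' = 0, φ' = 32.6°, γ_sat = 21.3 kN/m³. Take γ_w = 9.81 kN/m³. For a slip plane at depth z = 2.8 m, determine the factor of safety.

FS = 1.45

With seepage parallel to the slope and the water table at the surface, the effective normal stress on the slip plane uses the buoyant unit weight γ' = γ_sat − γ_w while the driving shear stress uses γ_sat:
FS = [c' + γ' z cos²β tanφ'] / [γ_sat z sinβ cosβ]
(For c' = 0 this reduces to FS = (γ'/γ_sat)·tanφ'/tanβ.)
γ' = 21.3 − 9.81 = 11.49 kN/m³
Numerator = 0.0 + 11.49·2.8·cos²13.4°·tan32.6° = 0.0 + 11.49·2.8·0.9463·0.6395 = 19.470 kPa
Denominator = 21.3·2.8·sin13.4°·cos13.4° = 21.3·2.8·0.2317·0.9728 = 13.445 kPa
FS = 19.470 / 13.445 = 1.448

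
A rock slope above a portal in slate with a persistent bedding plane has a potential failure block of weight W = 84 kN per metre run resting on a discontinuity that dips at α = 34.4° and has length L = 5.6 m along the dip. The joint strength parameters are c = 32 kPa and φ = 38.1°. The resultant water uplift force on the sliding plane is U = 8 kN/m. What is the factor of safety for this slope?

Resolving the block weight along and normal to the plane and applying the Mohr–Coulomb strength on the joint:
N' = W cosα − U = 84·cos34.4° − 8 = 61.3 kN/m
Driving force T = W sinα = 84·sin34.4° = 47.5 kN/m
Resisting force R = c·L + N'·tanφ = 32·5.6 + 61.3·tan38.1° = 179.2 + 48.1 = 227.3 kN/m
FS = R / T = 227.3 / 47.5 = 4.789

FS = 4.79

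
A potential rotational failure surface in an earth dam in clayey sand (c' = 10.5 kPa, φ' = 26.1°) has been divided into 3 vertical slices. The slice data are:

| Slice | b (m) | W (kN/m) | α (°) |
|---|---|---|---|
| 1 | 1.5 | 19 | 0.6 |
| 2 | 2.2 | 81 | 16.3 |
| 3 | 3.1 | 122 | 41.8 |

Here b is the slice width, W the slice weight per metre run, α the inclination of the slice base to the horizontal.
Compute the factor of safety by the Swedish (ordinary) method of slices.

FS = 1.68

Ordinary method of slices: FS = Σ[c'·Δl_i + (W_i cosα_i)·tanφ'] / Σ W_i sinα_i, with Δl_i = b_i / cosα_i.
Slice 1: Δl = 1.5/cos0.6° = 1.500 m; N'_1 = 19·cos0.6° = 19.0; c'Δl = 15.75; W sinα = 0.2
Slice 2: Δl = 2.2/cos16.3° = 2.292 m; N'_2 = 81·cos16.3° = 77.7; c'Δl = 24.07; W sinα = 22.7
Slice 3: Δl = 3.1/cos41.8° = 4.158 m; N'_3 = 122·cos41.8° = 90.9; c'Δl = 43.66; W sinα = 81.3
Σc'Δl = 83.5 kN/m; ΣN' = 187.7 kN/m; ΣW sinα = 104.2 kN/m
Resisting = 83.5 + 187.7·tan26.1° = 83.5 + 91.9 = 175.4 kN/m
FS = 175.4 / 104.2 = 1.683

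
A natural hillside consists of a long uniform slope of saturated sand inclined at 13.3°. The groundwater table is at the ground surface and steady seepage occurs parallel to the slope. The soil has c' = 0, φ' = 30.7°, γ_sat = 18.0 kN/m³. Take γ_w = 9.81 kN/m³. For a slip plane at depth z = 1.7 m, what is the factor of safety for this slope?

With seepage parallel to the slope and the water table at the surface, the effective normal stress on the slip plane uses the buoyant unit weight γ' = γ_sat − γ_w while the driving shear stress uses γ_sat:
FS = [c' + γ' z cos²β tanφ'] / [γ_sat z sinβ cosβ]
(For c' = 0 this reduces to FS = (γ'/γ_sat)·tanφ'/tanβ.)
γ' = 18.0 − 9.81 = 8.19 kN/m³
Numerator = 0.0 + 8.19·1.7·cos²13.3°·tan30.7° = 0.0 + 8.19·1.7·0.9471·0.5938 = 7.829 kPa
Denominator = 18.0·1.7·sin13.3°·cos13.3° = 18.0·1.7·0.2300·0.9732 = 6.851 kPa
FS = 7.829 / 6.851 = 1.143

FS = 1.14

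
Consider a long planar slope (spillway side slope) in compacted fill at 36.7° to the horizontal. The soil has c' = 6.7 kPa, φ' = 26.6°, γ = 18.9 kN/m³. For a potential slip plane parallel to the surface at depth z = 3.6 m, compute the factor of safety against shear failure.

For an infinite slope with a slip plane parallel to the surface (no pore pressure): FS = [c' + γz cos²β tanφ'] / [γz sinβ cosβ].
γz = 18.9·3.6 = 68.04 kN/m²
Numerator = 6.7 + 68.04·cos²36.7°·tan26.6° = 6.7 + 68.04·0.6428·0.5008 = 28.603 kPa
Denominator = 68.04·sin36.7°·cos36.7° = 68.04·0.5976·0.8018 = 32.602 kPa
FS = 28.603 / 32.602 = 0.877

FS = 0.88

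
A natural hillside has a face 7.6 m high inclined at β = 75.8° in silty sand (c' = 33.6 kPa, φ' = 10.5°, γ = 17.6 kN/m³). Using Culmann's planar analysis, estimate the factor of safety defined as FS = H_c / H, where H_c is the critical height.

FS = 1.65

H_c = (4c'/γ) · sinβ cosφ' / [1 − cos(β − φ')]
    = (4·33.6/17.6) · sin75.8°·cos10.5° / [1 − cos65.3°]
    = 7.636 · 0.9532 / 0.5821 = 12.50 m
FS = H_c / H = 12.50 / 7.6 = 1.645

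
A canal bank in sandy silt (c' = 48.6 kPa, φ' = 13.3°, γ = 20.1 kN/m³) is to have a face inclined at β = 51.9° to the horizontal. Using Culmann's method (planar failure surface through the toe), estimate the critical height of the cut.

H_c = 33.90 m

Culmann's analysis gives the critical failure plane at α_cr = (β + φ')/2 = (51.9 + 13.3)/2 = 32.6°, and the critical height
H_c = (4c'/γ) · sinβ cosφ' / [1 − cos(β − φ')]
    = (4·48.6/20.1) · sin51.9°·cos13.3° / [1 − cos(38.6°)]
    = 9.672 · 0.7869·0.9732 / [1 − 0.7815]
    = 9.672 · 0.7658 / 0.2185
    = 33.90 m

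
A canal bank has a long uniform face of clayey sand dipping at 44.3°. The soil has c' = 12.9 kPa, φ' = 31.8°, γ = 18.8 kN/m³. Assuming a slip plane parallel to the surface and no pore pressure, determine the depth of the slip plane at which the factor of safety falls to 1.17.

Setting FS = 1.17 in FS = [c' + γz cos²β tanφ'] / [γz sinβ cosβ] and solving for z:
z = c' / [γ cosβ (FS·sinβ − cosβ·tanφ')]
  = 12.9 / [18.8·cos44.3°·(1.17·sin44.3° − cos44.3°·tan31.8°)]
  = 12.9 / [18.8·0.7157·(1.17·0.6984 − 0.7157·0.6200)]
  = 12.9 / 5.0241 = 2.568 m

z = 2.57 m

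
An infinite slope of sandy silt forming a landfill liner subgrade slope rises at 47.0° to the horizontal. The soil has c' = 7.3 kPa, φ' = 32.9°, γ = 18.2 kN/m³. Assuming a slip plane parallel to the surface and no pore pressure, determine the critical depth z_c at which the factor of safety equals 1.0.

z_c = 2.03 m

Setting FS = 1.00 in FS = [c' + γz cos²β tanφ'] / [γz sinβ cosβ] and solving for z:
z = c' / [γ cosβ (FS·sinβ − cosβ·tanφ')]
  = 7.3 / [18.2·cos47.0°·(1.00·sin47.0° − cos47.0°·tan32.9°)]
  = 7.3 / [18.2·0.6820·(1.00·0.7314 − 0.6820·0.6469)]
  = 7.3 / 3.6014 = 2.027 m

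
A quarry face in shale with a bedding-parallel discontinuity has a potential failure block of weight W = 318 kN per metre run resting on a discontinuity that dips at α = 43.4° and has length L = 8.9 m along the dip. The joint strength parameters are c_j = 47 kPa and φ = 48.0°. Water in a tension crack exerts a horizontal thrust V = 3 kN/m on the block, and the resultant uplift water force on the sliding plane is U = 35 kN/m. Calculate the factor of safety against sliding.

Resolving the block weight along and normal to the plane and applying the Mohr–Coulomb strength on the joint:
N' = W cosα − U − V sinα = 318·cos43.4° − 35 − 3·sin43.4° = 194.0 kN/m
Driving force T = W sinα + V cosα = 318·sin43.4° + 3·cos43.4° = 220.7 kN/m
Resisting force R = c_j·L + N'·tanφ = 47·8.9 + 194.0·tan48.0° = 418.3 + 215.4 = 633.7 kN/m
FS = R / T = 633.7 / 220.7 = 2.872

FS = 2.87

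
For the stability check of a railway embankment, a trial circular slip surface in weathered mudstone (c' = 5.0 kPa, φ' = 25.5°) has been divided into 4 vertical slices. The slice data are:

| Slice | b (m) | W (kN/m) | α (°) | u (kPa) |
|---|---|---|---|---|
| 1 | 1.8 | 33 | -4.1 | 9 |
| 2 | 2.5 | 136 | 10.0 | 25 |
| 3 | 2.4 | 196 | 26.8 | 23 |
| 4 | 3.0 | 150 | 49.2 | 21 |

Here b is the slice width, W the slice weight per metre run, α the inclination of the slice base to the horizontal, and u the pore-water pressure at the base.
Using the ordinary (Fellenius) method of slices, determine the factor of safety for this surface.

FS = 0.69

Ordinary method of slices: FS = Σ[c'·Δl_i + (W_i cosα_i − u_i·Δl_i)·tanφ'] / Σ W_i sinα_i, with Δl_i = b_i / cosα_i.
Slice 1: Δl = 1.8/cos(-4.1°) = 1.805 m; N'_1 = 33·cos(-4.1°) − 9·1.805 = 16.7; c'Δl = 9.02; W sinα = -2.4
Slice 2: Δl = 2.5/cos10.0° = 2.539 m; N'_2 = 136·cos10.0° − 25·2.539 = 70.5; c'Δl = 12.69; W sinα = 23.6
Slice 3: Δl = 2.4/cos26.8° = 2.689 m; N'_3 = 196·cos26.8° − 23·2.689 = 113.1; c'Δl = 13.44; W sinα = 88.4
Slice 4: Δl = 3.0/cos49.2° = 4.591 m; N'_4 = 150·cos49.2° − 21·4.591 = 1.6; c'Δl = 22.96; W sinα = 113.5
Σc'Δl = 58.1 kN/m; ΣN' = 201.8 kN/m; ΣW sinα = 223.2 kN/m
Resisting = 58.1 + 201.8·tan25.5° = 58.1 + 96.3 = 154.4 kN/m
FS = 154.4 / 223.2 = 0.692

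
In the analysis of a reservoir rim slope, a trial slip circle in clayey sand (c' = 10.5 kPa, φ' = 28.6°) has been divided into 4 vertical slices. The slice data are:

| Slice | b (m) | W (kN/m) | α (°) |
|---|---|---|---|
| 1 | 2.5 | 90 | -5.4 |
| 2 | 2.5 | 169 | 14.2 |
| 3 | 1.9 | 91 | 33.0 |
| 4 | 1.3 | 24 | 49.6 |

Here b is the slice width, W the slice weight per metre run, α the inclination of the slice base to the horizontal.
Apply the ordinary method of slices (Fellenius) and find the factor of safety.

FS = 2.84

Ordinary method of slices: FS = Σ[c'·Δl_i + (W_i cosα_i)·tanφ'] / Σ W_i sinα_i, with Δl_i = b_i / cosα_i.
Slice 1: Δl = 2.5/cos(-5.4°) = 2.511 m; N'_1 = 90·cos(-5.4°) = 89.6; c'Δl = 26.37; W sinα = -8.5
Slice 2: Δl = 2.5/cos14.2° = 2.579 m; N'_2 = 169·cos14.2° = 163.8; c'Δl = 27.08; W sinα = 41.5
Slice 3: Δl = 1.9/cos33.0° = 2.265 m; N'_3 = 91·cos33.0° = 76.3; c'Δl = 23.79; W sinα = 49.6
Slice 4: Δl = 1.3/cos49.6° = 2.006 m; N'_4 = 24·cos49.6° = 15.6; c'Δl = 21.06; W sinα = 18.3
Σc'Δl = 98.3 kN/m; ΣN' = 345.3 kN/m; ΣW sinα = 100.8 kN/m
Resisting = 98.3 + 345.3·tan28.6° = 98.3 + 188.3 = 286.6 kN/m
FS = 286.6 / 100.8 = 2.842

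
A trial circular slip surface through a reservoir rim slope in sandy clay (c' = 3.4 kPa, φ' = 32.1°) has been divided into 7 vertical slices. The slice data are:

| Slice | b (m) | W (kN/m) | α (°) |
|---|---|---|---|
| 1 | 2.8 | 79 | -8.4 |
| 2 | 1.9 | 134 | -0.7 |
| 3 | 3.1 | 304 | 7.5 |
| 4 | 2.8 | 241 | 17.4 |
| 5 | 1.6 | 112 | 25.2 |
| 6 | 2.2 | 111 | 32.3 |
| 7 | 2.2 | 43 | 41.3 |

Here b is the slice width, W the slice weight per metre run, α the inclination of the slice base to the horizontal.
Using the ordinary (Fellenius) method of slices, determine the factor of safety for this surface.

FS = 2.87

Ordinary method of slices: FS = Σ[c'·Δl_i + (W_i cosα_i)·tanφ'] / Σ W_i sinα_i, with Δl_i = b_i / cosα_i.
Slice 1: Δl = 2.8/cos(-8.4°) = 2.830 m; N'_1 = 79·cos(-8.4°) = 78.2; c'Δl = 9.62; W sinα = -11.5
Slice 2: Δl = 1.9/cos(-0.7°) = 1.900 m; N'_2 = 134·cos(-0.7°) = 134.0; c'Δl = 6.46; W sinα = -1.6
Slice 3: Δl = 3.1/cos7.5° = 3.127 m; N'_3 = 304·cos7.5° = 301.4; c'Δl = 10.63; W sinα = 39.7
Slice 4: Δl = 2.8/cos17.4° = 2.934 m; N'_4 = 241·cos17.4° = 230.0; c'Δl = 9.98; W sinα = 72.1
Slice 5: Δl = 1.6/cos25.2° = 1.768 m; N'_5 = 112·cos25.2° = 101.3; c'Δl = 6.01; W sinα = 47.7
Slice 6: Δl = 2.2/cos32.3° = 2.603 m; N'_6 = 111·cos32.3° = 93.8; c'Δl = 8.85; W sinα = 59.3
Slice 7: Δl = 2.2/cos41.3° = 2.928 m; N'_7 = 43·cos41.3° = 32.3; c'Δl = 9.96; W sinα = 28.4
Σc'Δl = 61.5 kN/m; ΣN' = 971.0 kN/m; ΣW sinα = 234.0 kN/m
Resisting = 61.5 + 971.0·tan32.1° = 61.5 + 609.1 = 670.6 kN/m
FS = 670.6 / 234.0 = 2.866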